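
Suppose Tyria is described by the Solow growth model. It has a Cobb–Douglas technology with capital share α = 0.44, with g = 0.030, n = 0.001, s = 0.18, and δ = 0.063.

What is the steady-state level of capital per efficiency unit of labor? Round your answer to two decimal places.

In steady state, investment equals break-even investment: s·k^α = (n + g + δ)·k.
Rearranging, k^(1−α) = s / (n + g + δ).
k^0.56 = 0.18 / (0.001 + 0.030 + 0.063) = 0.18 / 0.094 = 1.9149
k* = 1.9149^(1/0.56) ≈ 3.1903

k* = 3.19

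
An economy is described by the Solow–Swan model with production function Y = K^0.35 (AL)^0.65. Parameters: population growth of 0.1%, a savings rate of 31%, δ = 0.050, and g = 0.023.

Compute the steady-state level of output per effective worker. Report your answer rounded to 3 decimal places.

In steady state, investment equals break-even investment: s·k^α = (n + g + δ)·k.
Rearranging, k^(1−α) = s / (n + g + δ).
k^0.65 = 0.31 / (0.001 + 0.023 + 0.050) = 0.31 / 0.074 = 4.1892
k* = 4.1892^(1/0.65) ≈ 9.0599
y* = (k*)^α = 9.0599^0.35 ≈ 2.1627

y* ≈ 2.163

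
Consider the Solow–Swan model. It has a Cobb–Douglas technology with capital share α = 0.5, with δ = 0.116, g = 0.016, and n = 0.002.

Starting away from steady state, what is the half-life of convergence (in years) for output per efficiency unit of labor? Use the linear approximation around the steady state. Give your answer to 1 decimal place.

Near the steady state the convergence rate is λ = (1 − α)(n + g + δ).
λ = (1 − 0.5) × 0.134 = 0.5 × 0.134 = 0.0670
Half-life = ln 2 / λ = 0.6931 / 0.0670 ≈ 10.34 years

about 10.3 years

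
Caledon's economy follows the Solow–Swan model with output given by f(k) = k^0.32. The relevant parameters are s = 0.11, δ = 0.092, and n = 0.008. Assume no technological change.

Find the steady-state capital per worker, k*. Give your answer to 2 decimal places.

k* ≈ 1.15

In steady state, investment equals break-even investment: s·k^α = (n + δ)·k.
Rearranging, k^(1−α) = s / (n + δ).
k^0.68 = 0.11 / (0.008 + 0.092) = 0.11 / 0.100 = 1.1000
k* = 1.1000^(1/0.68) ≈ 1.1505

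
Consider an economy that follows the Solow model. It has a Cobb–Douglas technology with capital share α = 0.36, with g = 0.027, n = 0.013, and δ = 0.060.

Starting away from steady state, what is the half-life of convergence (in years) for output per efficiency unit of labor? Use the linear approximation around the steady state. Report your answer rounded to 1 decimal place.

t_½ ≈ 10.8 years

Near the steady state the convergence rate is λ = (1 − α)(n + g + δ).
λ = (1 − 0.36) × 0.100 = 0.64 × 0.100 = 0.0640
Half-life = ln 2 / λ = 0.6931 / 0.0640 ≈ 10.83 years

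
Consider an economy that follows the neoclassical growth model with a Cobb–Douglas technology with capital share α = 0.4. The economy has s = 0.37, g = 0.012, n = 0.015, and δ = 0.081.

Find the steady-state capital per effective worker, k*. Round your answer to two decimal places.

k* = 7.79

In steady state, investment equals break-even investment: s·k^α = (n + g + δ)·k.
Rearranging, k^(1−α) = s / (n + g + δ).
k^0.6 = 0.37 / (0.015 + 0.012 + 0.081) = 0.37 / 0.108 = 3.4259
k* = 3.4259^(1/0.6) ≈ 7.7856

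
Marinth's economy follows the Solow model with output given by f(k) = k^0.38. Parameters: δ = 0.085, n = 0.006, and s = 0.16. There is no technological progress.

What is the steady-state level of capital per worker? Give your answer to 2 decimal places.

k* ≈ 2.48

In steady state, investment equals break-even investment: s·k^α = (n + δ)·k.
Rearranging, k^(1−α) = s / (n + δ).
k^0.62 = 0.16 / (0.006 + 0.085) = 0.16 / 0.091 = 1.7582
k* = 1.7582^(1/0.62) ≈ 2.4847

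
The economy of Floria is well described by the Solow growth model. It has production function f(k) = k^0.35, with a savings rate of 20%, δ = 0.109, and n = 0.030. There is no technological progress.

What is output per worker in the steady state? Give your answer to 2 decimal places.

At the steady state, Δk = 0, so s·k^α = (n + δ)·k.
Rearranging, k^(1−α) = s / (n + δ).
k^0.65 = 0.20 / (0.030 + 0.109) = 0.20 / 0.139 = 1.4388
k* = 1.4388^(1/0.65) ≈ 1.7502
y* = (k*)^α = 1.7502^0.35 ≈ 1.2164

y* ≈ 1.22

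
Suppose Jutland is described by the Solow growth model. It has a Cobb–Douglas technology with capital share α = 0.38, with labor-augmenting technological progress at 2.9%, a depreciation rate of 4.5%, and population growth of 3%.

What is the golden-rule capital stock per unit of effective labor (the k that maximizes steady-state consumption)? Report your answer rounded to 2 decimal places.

k_gold ≈ 8.08

The golden rule sets f'(k) = n + g + δ, i.e. α·k^(α−1) = n + g + δ.
So k^(1−α) = α / (n + g + δ) = 0.38 / 0.104 = 3.6538.
k_gold = 3.6538^(1/0.62) ≈ 8.0845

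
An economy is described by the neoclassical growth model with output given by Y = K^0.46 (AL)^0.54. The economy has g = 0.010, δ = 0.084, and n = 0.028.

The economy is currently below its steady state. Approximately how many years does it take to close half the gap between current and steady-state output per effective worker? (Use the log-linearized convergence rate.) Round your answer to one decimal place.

Near the steady state the convergence rate is λ = (1 − α)(n + g + δ).
λ = (1 − 0.46) × 0.122 = 0.54 × 0.122 = 0.06588
Half-life = ln 2 / λ = 0.6931 / 0.06588 ≈ 10.52 years

t_½ ≈ 10.5 years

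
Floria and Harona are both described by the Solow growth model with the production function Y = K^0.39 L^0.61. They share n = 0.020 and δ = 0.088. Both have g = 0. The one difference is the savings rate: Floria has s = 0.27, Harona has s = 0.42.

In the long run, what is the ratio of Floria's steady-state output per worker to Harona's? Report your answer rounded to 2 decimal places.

y*_F / y*_H ≈ 0.75

Steady-state y* = [s/(n + δ)]^(α/(1−α)), so the ratio is [ (s_F/(n + δ)_F) / (s_H/(n + δ)_H) ]^0.6393.
s_F/(n + δ)_F = 0.27/0.108 = 2.5000; s_H/(n + δ)_H = 0.42/0.108 = 3.8889.
Ratio = (2.5000/3.8889)^0.6393 = 0.6429^0.6393 ≈ 0.7540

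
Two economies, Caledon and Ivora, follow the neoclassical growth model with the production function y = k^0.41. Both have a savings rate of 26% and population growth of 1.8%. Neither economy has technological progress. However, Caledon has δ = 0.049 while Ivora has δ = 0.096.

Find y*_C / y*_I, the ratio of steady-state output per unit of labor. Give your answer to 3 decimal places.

Steady-state y* = [s/(n + δ)]^(α/(1−α)), so the ratio is [ (s_C/(n + δ)_C) / (s_I/(n + δ)_I) ]^0.6949.
s_C/(n + δ)_C = 0.26/0.067 = 3.8806; s_I/(n + δ)_I = 0.26/0.114 = 2.2807.
Ratio = (3.8806/2.2807)^0.6949 = 1.7015^0.6949 ≈ 1.4468

y*_C / y*_I ≈ 1.447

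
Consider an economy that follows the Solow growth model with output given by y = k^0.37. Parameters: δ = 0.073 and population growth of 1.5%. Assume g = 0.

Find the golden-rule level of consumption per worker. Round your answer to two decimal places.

c_gold ≈ 1.46

At the golden rule, f'(k) = n + δ, so α·k^(α−1) = n + δ and k_gold = (α/(n + δ))^(1/(1−α)).
k_gold = (0.37/0.088)^(1/0.63) = 4.2045^1.5873 ≈ 9.7729
c_gold = f(k_gold) − (n + δ)·k_gold = 2.3244 − 0.088×9.7729 ≈ 1.4644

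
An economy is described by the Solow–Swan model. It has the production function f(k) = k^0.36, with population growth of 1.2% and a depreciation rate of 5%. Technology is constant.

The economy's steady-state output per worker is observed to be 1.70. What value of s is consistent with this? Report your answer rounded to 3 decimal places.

In steady state, investment equals break-even investment: s·k^α = (n + δ)·k.
Since y* = [s/(n + δ)]^(α/(1−α)), we have s/(n + δ) = (y*)^((1−α)/α) = 1.70^1.7778 = 2.5686.
Therefore s = 2.5686 × (n + δ) = 2.5686 × 0.062 = 0.1593.

s ≈ 0.159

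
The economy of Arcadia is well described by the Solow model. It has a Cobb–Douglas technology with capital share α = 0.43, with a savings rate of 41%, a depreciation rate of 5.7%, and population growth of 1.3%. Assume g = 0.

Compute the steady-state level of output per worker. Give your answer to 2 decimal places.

y* = 3.79

Steady state requires s·f(k) = (n + δ)·k, i.e. s·k^α = (n + δ)·k.
Dividing both sides by k: k^(1−α) = s / (n + δ).
k^0.57 = 0.41 / (0.013 + 0.057) = 0.41 / 0.070 = 5.8571
k* = 5.8571^(1/0.57) ≈ 22.2235
y* = (k*)^α = 22.2235^0.43 ≈ 3.7943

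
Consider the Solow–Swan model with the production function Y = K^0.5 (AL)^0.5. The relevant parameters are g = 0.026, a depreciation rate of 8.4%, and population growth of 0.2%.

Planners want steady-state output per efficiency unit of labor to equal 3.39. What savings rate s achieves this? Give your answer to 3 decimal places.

In steady state, investment equals break-even investment: s·k^α = (n + g + δ)·k.
Since y* = [s/(n + g + δ)]^(α/(1−α)), we have s/(n + g + δ) = (y*)^((1−α)/α) = 3.39^1 = 3.3900.
Therefore s = 3.3900 × (n + g + δ) = 3.3900 × 0.112 = 0.3797.

s ≈ 0.380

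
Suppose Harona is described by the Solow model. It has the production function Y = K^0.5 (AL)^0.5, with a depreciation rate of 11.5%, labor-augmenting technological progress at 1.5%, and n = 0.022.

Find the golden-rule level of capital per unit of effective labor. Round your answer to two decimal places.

k_gold ≈ 10.82

The golden rule sets f'(k) = n + g + δ, i.e. α·k^(α−1) = n + g + δ.
So k^(1−α) = α / (n + g + δ) = 0.5 / 0.152 = 3.2895.
k_gold = 3.2895^(1/0.5) ≈ 10.8208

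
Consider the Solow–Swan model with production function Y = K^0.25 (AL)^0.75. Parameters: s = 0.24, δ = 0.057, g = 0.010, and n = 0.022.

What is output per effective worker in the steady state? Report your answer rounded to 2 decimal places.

At the steady state, Δk = 0, so s·k^α = (n + g + δ)·k.
Dividing both sides by k: k^(1−α) = s / (n + g + δ).
k^0.75 = 0.24 / (0.022 + 0.010 + 0.057) = 0.24 / 0.089 = 2.6966
k* = 2.6966^(1/0.75) ≈ 3.7534
y* = (k*)^α = 3.7534^0.25 ≈ 1.3919

y* ≈ 1.39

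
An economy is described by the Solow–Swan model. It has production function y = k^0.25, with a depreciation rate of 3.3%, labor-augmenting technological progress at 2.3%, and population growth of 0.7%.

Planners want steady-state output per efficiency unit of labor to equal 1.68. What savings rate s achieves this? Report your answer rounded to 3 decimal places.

s ≈ 0.299

Steady state requires s·f(k) = (n + g + δ)·k, i.e. s·k^α = (n + g + δ)·k.
Since y* = [s/(n + g + δ)]^(α/(1−α)), we have s/(n + g + δ) = (y*)^((1−α)/α) = 1.68^3 = 4.7416.
Therefore s = 4.7416 × (n + g + δ) = 4.7416 × 0.063 = 0.2987.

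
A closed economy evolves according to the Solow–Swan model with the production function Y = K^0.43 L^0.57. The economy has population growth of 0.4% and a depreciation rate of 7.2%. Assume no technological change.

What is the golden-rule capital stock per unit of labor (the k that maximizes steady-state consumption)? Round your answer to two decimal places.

The golden rule sets f'(k) = n + δ, i.e. α·k^(α−1) = n + δ.
So k^(1−α) = α / (n + δ) = 0.43 / 0.076 = 5.6579.
k_gold = 5.6579^(1/0.57) ≈ 20.9145

k_gold ≈ 20.91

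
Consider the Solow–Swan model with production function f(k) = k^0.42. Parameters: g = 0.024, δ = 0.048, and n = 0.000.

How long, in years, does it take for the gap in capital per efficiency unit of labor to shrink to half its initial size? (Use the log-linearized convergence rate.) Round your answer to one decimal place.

Near the steady state the convergence rate is λ = (1 − α)(n + g + δ).
λ = (1 − 0.42) × 0.072 = 0.58 × 0.072 = 0.04176
Half-life = ln 2 / λ = 0.6931 / 0.04176 ≈ 16.60 years

half-life ≈ 16.6 years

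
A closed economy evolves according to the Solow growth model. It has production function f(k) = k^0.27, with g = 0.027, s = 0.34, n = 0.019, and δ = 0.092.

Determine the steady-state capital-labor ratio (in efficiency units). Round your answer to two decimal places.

k* ≈ 3.44

At the steady state, Δk = 0, so s·k^α = (n + g + δ)·k.
Dividing both sides by k: k^(1−α) = s / (n + g + δ).
k^0.73 = 0.34 / (0.019 + 0.027 + 0.092) = 0.34 / 0.138 = 2.4638
k* = 2.4638^(1/0.73) ≈ 3.4391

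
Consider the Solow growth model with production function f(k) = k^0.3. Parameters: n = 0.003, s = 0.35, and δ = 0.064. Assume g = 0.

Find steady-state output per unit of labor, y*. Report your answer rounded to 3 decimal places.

In steady state, investment equals break-even investment: s·k^α = (n + δ)·k.
Rearranging, k^(1−α) = s / (n + δ).
k^0.7 = 0.35 / (0.003 + 0.064) = 0.35 / 0.067 = 5.2239
k* = 5.2239^(1/0.7) ≈ 10.6098
y* = (k*)^α = 10.6098^0.3 ≈ 2.0310

y* = 2.031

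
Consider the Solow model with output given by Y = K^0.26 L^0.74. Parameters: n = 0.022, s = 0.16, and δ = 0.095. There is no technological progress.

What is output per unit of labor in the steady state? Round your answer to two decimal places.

y* ≈ 1.12

In steady state, investment equals break-even investment: s·k^α = (n + δ)·k.
Dividing both sides by k: k^(1−α) = s / (n + δ).
k^0.74 = 0.16 / (0.022 + 0.095) = 0.16 / 0.117 = 1.3675
k* = 1.3675^(1/0.74) ≈ 1.5265
y* = (k*)^α = 1.5265^0.26 ≈ 1.1162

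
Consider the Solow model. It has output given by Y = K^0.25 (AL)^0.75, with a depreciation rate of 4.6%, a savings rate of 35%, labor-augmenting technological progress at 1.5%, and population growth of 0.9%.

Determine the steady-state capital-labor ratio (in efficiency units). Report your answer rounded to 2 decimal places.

k* = 8.55

In steady state, investment equals break-even investment: s·k^α = (n + g + δ)·k.
Rearranging, k^(1−α) = s / (n + g + δ).
k^0.75 = 0.35 / (0.009 + 0.015 + 0.046) = 0.35 / 0.070 = 5.0000
k* = 5.0000^(1/0.75) ≈ 8.5499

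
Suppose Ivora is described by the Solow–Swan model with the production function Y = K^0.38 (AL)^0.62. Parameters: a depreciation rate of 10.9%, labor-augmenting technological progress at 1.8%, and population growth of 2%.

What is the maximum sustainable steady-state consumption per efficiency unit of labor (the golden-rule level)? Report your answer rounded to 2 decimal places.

At the golden rule, f'(k) = n + g + δ, so α·k^(α−1) = n + g + δ and k_gold = (α/(n + g + δ))^(1/(1−α)).
k_gold = (0.38/0.147)^(1/0.62) = 2.5850^1.6129 ≈ 4.6266
c_gold = f(k_gold) − (n + g + δ)·k_gold = 1.7898 − 0.147×4.6266 ≈ 1.1097

c_gold ≈ 1.11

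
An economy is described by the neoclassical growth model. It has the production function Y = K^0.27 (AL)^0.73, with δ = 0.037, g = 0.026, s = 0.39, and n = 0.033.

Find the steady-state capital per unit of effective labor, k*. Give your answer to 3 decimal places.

k* = 6.823

In steady state, investment equals break-even investment: s·k^α = (n + g + δ)·k.
Dividing both sides by k: k^(1−α) = s / (n + g + δ).
k^0.73 = 0.39 / (0.033 + 0.026 + 0.037) = 0.39 / 0.096 = 4.0625
k* = 4.0625^(1/0.73) ≈ 6.8228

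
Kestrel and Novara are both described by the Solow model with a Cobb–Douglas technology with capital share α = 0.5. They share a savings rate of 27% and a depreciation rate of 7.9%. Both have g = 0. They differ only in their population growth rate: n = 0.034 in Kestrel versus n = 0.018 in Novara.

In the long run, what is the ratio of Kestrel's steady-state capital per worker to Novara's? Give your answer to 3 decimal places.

k*_K / k*_N ≈ 0.737

Steady-state k* = [s/(n + δ)]^(1/(1−α)), so the ratio is [ (s_K/(n + δ)_K) / (s_N/(n + δ)_N) ]^2.
s_K/(n + δ)_K = 0.27/0.113 = 2.3894; s_N/(n + δ)_N = 0.27/0.097 = 2.7835.
Ratio = (2.3894/2.7835)^2 = 0.8584^2 ≈ 0.7369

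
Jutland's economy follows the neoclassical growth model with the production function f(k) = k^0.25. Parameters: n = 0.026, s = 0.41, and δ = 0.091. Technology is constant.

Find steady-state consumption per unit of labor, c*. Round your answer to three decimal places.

c* = 0.896

In steady state, investment equals break-even investment: s·k^α = (n + δ)·k.
Dividing both sides by k: k^(1−α) = s / (n + δ).
k^0.75 = 0.41 / (0.026 + 0.091) = 0.41 / 0.117 = 3.5043
k* = 3.5043^(1/0.75) ≈ 5.3227
y* = (k*)^α = 5.3227^0.25 ≈ 1.5189
c* = (1 − s)·y* = (1 − 0.41) × 1.5189 ≈ 0.8962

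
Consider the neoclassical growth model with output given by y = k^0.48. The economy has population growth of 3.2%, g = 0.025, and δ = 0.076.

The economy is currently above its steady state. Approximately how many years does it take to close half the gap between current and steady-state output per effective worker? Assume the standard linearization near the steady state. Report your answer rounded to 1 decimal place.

Near the steady state the convergence rate is λ = (1 − α)(n + g + δ).
λ = (1 − 0.48) × 0.133 = 0.52 × 0.133 = 0.06916
Half-life = ln 2 / λ = 0.6931 / 0.06916 ≈ 10.02 years

t_½ ≈ 10.0 years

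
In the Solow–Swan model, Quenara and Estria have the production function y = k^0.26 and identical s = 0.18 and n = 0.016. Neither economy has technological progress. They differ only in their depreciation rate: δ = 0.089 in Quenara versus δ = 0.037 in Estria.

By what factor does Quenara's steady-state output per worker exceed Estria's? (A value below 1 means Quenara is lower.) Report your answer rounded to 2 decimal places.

ratio ≈ 0.79

Steady-state y* = [s/(n + δ)]^(α/(1−α)), so the ratio is [ (s_Q/(n + δ)_Q) / (s_E/(n + δ)_E) ]^0.3514.
s_Q/(n + δ)_Q = 0.18/0.105 = 1.7143; s_E/(n + δ)_E = 0.18/0.053 = 3.3962.
Ratio = (1.7143/3.3962)^0.3514 = 0.5048^0.3514 ≈ 0.7865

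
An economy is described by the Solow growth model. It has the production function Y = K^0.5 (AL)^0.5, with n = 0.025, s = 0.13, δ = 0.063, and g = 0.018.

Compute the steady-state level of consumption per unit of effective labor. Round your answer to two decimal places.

c* ≈ 1.07

In steady state, investment equals break-even investment: s·k^α = (n + g + δ)·k.
Dividing both sides by k: k^(1−α) = s / (n + g + δ).
k^0.5 = 0.13 / (0.025 + 0.018 + 0.063) = 0.13 / 0.106 = 1.2264
k* = 1.2264^(1/0.5) ≈ 1.5041
y* = (k*)^α = 1.5041^0.5 ≈ 1.2264
c* = (1 − s)·y* = (1 − 0.13) × 1.2264 ≈ 1.0670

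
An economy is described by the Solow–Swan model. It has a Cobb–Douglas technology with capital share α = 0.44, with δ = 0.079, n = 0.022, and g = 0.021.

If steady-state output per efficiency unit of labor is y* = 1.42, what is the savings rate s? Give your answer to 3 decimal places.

s ≈ 0.191

At the steady state, Δk = 0, so s·k^α = (n + g + δ)·k.
Since y* = [s/(n + g + δ)]^(α/(1−α)), we have s/(n + g + δ) = (y*)^((1−α)/α) = 1.42^1.2727 = 1.5625.
Therefore s = 1.5625 × (n + g + δ) = 1.5625 × 0.122 = 0.1906.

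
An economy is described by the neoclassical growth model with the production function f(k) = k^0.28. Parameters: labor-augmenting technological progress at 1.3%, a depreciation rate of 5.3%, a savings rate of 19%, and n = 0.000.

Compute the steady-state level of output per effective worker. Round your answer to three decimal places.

y* = 1.509

Steady state requires s·f(k) = (n + g + δ)·k, i.e. s·k^α = (n + g + δ)·k.
Rearranging, k^(1−α) = s / (n + g + δ).
k^0.72 = 0.19 / (0.000 + 0.013 + 0.053) = 0.19 / 0.066 = 2.8788
k* = 2.8788^(1/0.72) ≈ 4.3430
y* = (k*)^α = 4.3430^0.28 ≈ 1.5086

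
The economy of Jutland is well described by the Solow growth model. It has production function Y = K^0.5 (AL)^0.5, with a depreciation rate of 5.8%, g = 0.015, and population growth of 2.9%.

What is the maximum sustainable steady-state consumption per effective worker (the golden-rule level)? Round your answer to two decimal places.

c_gold ≈ 2.45

At the golden rule, f'(k) = n + g + δ, so α·k^(α−1) = n + g + δ and k_gold = (α/(n + g + δ))^(1/(1−α)).
k_gold = (0.5/0.102)^(1/0.5) = 4.9020^2 ≈ 24.0296
c_gold = f(k_gold) − (n + g + δ)·k_gold = 4.9020 − 0.102×24.0296 ≈ 2.4510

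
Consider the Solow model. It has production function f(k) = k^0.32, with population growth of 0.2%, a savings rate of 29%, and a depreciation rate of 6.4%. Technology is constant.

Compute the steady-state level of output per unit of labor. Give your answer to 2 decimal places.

Steady state requires s·f(k) = (n + δ)·k, i.e. s·k^α = (n + δ)·k.
Dividing both sides by k: k^(1−α) = s / (n + δ).
k^0.68 = 0.29 / (0.002 + 0.064) = 0.29 / 0.066 = 4.3939
k* = 4.3939^(1/0.68) ≈ 8.8180
y* = (k*)^α = 8.8180^0.32 ≈ 2.0069

y* = 2.01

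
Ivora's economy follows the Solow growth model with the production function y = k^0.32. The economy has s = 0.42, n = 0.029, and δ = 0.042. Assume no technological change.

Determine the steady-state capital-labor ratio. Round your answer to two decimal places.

k* = 13.65

In steady state, investment equals break-even investment: s·k^α = (n + δ)·k.
Dividing both sides by k: k^(1−α) = s / (n + δ).
k^0.68 = 0.42 / (0.029 + 0.042) = 0.42 / 0.071 = 5.9155
k* = 5.9155^(1/0.68) ≈ 13.6547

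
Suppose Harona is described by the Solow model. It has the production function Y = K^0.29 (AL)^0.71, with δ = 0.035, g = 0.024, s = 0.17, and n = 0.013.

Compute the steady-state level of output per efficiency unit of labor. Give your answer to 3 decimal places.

In steady state, investment equals break-even investment: s·k^α = (n + g + δ)·k.
Rearranging, k^(1−α) = s / (n + g + δ).
k^0.71 = 0.17 / (0.013 + 0.024 + 0.035) = 0.17 / 0.072 = 2.3611
k* = 2.3611^(1/0.71) ≈ 3.3536
y* = (k*)^α = 3.3536^0.29 ≈ 1.4204

y* ≈ 1.420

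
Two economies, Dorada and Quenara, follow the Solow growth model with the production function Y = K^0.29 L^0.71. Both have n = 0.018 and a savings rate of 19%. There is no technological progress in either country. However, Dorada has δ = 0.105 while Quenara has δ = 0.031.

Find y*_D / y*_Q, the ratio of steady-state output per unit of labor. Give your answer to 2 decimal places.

ratio ≈ 0.69

Steady-state y* = [s/(n + δ)]^(α/(1−α)), so the ratio is [ (s_D/(n + δ)_D) / (s_Q/(n + δ)_Q) ]^0.4085.
s_D/(n + δ)_D = 0.19/0.123 = 1.5447; s_Q/(n + δ)_Q = 0.19/0.049 = 3.8776.
Ratio = (1.5447/3.8776)^0.4085 = 0.3984^0.4085 ≈ 0.6866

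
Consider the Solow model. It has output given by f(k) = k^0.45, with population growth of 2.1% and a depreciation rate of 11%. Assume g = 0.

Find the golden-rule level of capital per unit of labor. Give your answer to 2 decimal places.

k_gold ≈ 9.43

The golden rule sets f'(k) = n + δ, i.e. α·k^(α−1) = n + δ.
So k^(1−α) = α / (n + δ) = 0.45 / 0.131 = 3.4351.
k_gold = 3.4351^(1/0.55) ≈ 9.4283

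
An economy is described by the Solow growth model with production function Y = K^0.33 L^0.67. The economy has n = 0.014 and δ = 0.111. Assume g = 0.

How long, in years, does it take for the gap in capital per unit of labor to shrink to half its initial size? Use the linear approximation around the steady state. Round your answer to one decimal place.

Near the steady state the convergence rate is λ = (1 − α)(n + δ).
λ = (1 − 0.33) × 0.125 = 0.67 × 0.125 = 0.08375
Half-life = ln 2 / λ = 0.6931 / 0.08375 ≈ 8.28 years

t_½ ≈ 8.3 years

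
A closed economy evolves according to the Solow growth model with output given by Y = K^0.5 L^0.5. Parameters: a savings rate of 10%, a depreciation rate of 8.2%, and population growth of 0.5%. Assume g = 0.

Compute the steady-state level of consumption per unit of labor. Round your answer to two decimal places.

c* = 1.03

At the steady state, Δk = 0, so s·k^α = (n + δ)·k.
Rearranging, k^(1−α) = s / (n + δ).
k^0.5 = 0.10 / (0.005 + 0.082) = 0.10 / 0.087 = 1.1494
k* = 1.1494^(1/0.5) ≈ 1.3211
y* = (k*)^α = 1.3211^0.5 ≈ 1.1494
c* = (1 − s)·y* = (1 − 0.10) × 1.1494 ≈ 1.0345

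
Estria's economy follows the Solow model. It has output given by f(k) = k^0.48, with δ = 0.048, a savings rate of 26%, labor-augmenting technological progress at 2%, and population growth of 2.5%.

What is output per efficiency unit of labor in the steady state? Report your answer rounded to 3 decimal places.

In steady state, investment equals break-even investment: s·k^α = (n + g + δ)·k.
Rearranging, k^(1−α) = s / (n + g + δ).
k^0.52 = 0.26 / (0.025 + 0.020 + 0.048) = 0.26 / 0.093 = 2.7957
k* = 2.7957^(1/0.52) ≈ 7.2216
y* = (k*)^α = 7.2216^0.48 ≈ 2.5831

y* = 2.583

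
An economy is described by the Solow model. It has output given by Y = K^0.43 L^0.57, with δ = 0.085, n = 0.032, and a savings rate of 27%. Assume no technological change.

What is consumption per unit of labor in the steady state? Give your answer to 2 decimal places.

In steady state, investment equals break-even investment: s·k^α = (n + δ)·k.
Rearranging, k^(1−α) = s / (n + δ).
k^0.57 = 0.27 / (0.032 + 0.085) = 0.27 / 0.117 = 2.3077
k* = 2.3077^(1/0.57) ≈ 4.3367
y* = (k*)^α = 4.3367^0.43 ≈ 1.8792
c* = (1 − s)·y* = (1 − 0.27) × 1.8792 ≈ 1.3718

c* = 1.37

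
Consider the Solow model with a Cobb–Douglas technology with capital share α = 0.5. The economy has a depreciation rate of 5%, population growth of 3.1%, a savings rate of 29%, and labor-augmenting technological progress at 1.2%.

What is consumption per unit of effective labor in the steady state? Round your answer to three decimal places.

c* ≈ 2.214

Steady state requires s·f(k) = (n + g + δ)·k, i.e. s·k^α = (n + g + δ)·k.
Dividing both sides by k: k^(1−α) = s / (n + g + δ).
k^0.5 = 0.29 / (0.031 + 0.012 + 0.050) = 0.29 / 0.093 = 3.1183
k* = 3.1183^(1/0.5) ≈ 9.7238
y* = (k*)^α = 9.7238^0.5 ≈ 3.1183
c* = (1 − s)·y* = (1 − 0.29) × 3.1183 ≈ 2.2140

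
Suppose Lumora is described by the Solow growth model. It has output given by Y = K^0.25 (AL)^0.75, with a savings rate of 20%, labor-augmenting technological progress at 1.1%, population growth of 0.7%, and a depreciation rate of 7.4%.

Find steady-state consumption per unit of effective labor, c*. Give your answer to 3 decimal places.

At the steady state, Δk = 0, so s·k^α = (n + g + δ)·k.
Rearranging, k^(1−α) = s / (n + g + δ).
k^0.75 = 0.20 / (0.007 + 0.011 + 0.074) = 0.20 / 0.092 = 2.1739
k* = 2.1739^(1/0.75) ≈ 2.8161
y* = (k*)^α = 2.8161^0.25 ≈ 1.2954
c* = (1 − s)·y* = (1 − 0.20) × 1.2954 ≈ 1.0363

c* ≈ 1.036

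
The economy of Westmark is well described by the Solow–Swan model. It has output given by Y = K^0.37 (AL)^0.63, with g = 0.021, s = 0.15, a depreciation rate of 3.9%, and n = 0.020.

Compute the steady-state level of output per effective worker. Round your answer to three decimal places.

Steady state requires s·f(k) = (n + g + δ)·k, i.e. s·k^α = (n + g + δ)·k.
Rearranging, k^(1−α) = s / (n + g + δ).
k^0.63 = 0.15 / (0.020 + 0.021 + 0.039) = 0.15 / 0.080 = 1.8750
k* = 1.8750^(1/0.63) ≈ 2.7123
y* = (k*)^α = 2.7123^0.37 ≈ 1.4466

y* ≈ 1.447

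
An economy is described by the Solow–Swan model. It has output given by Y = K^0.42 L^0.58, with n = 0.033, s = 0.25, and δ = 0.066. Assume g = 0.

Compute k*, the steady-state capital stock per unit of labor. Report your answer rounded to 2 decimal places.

k* = 4.94

In steady state, investment equals break-even investment: s·k^α = (n + δ)·k.
Dividing both sides by k: k^(1−α) = s / (n + δ).
k^0.58 = 0.25 / (0.033 + 0.066) = 0.25 / 0.099 = 2.5253
k* = 2.5253^(1/0.58) ≈ 4.9390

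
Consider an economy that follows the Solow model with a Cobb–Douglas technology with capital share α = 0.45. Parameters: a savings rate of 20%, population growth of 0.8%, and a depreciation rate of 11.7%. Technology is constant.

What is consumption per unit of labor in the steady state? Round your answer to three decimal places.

c* ≈ 1.175

Steady state requires s·f(k) = (n + δ)·k, i.e. s·k^α = (n + δ)·k.
Dividing both sides by k: k^(1−α) = s / (n + δ).
k^0.55 = 0.20 / (0.008 + 0.117) = 0.20 / 0.125 = 1.6000
k* = 1.6000^(1/0.55) ≈ 2.3503
y* = (k*)^α = 2.3503^0.45 ≈ 1.4689
c* = (1 − s)·y* = (1 − 0.20) × 1.4689 ≈ 1.1751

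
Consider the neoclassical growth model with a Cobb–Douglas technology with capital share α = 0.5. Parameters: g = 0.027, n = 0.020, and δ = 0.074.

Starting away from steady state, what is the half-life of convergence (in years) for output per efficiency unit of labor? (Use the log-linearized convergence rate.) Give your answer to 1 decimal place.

t_½ ≈ 11.5 years

Near the steady state the convergence rate is λ = (1 − α)(n + g + δ).
λ = (1 − 0.5) × 0.121 = 0.5 × 0.121 = 0.0605
Half-life = ln 2 / λ = 0.6931 / 0.0605 ≈ 11.46 years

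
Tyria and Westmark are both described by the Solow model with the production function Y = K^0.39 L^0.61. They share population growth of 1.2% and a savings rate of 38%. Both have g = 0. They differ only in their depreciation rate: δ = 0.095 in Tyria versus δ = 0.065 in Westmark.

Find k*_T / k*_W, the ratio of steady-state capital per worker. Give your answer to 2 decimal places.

Steady-state k* = [s/(n + δ)]^(1/(1−α)), so the ratio is [ (s_T/(n + δ)_T) / (s_W/(n + δ)_W) ]^1.6393.
s_T/(n + δ)_T = 0.38/0.107 = 3.5514; s_W/(n + δ)_W = 0.38/0.077 = 4.9351.
Ratio = (3.5514/4.9351)^1.6393 = 0.7196^1.6393 ≈ 0.5831

ratio ≈ 0.58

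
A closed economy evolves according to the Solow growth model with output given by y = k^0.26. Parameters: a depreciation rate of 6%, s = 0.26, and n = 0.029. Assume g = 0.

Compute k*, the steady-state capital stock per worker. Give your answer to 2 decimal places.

k* ≈ 4.26

At the steady state, Δk = 0, so s·k^α = (n + δ)·k.
Dividing both sides by k: k^(1−α) = s / (n + δ).
k^0.74 = 0.26 / (0.029 + 0.060) = 0.26 / 0.089 = 2.9213
k* = 2.9213^(1/0.74) ≈ 4.2575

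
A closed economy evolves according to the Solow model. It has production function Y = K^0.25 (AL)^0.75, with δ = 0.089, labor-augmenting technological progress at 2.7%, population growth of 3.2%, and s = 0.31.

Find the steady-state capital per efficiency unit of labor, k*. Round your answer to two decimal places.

k* ≈ 2.68

In steady state, investment equals break-even investment: s·k^α = (n + g + δ)·k.
Rearranging, k^(1−α) = s / (n + g + δ).
k^0.75 = 0.31 / (0.032 + 0.027 + 0.089) = 0.31 / 0.148 = 2.0946
k* = 2.0946^(1/0.75) ≈ 2.6800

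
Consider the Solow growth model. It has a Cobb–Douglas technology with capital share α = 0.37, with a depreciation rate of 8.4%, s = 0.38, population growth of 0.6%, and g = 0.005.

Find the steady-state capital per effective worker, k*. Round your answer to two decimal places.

Steady state requires s·f(k) = (n + g + δ)·k, i.e. s·k^α = (n + g + δ)·k.
Rearranging, k^(1−α) = s / (n + g + δ).
k^0.63 = 0.38 / (0.006 + 0.005 + 0.084) = 0.38 / 0.095 = 4.0000
k* = 4.0000^(1/0.63) ≈ 9.0292

k* ≈ 9.03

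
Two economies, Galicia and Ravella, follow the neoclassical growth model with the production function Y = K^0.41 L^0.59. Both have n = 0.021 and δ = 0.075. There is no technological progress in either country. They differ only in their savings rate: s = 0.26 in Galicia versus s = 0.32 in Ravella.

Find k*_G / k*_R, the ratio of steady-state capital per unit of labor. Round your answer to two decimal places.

Steady-state k* = [s/(n + δ)]^(1/(1−α)), so the ratio is [ (s_G/(n + δ)_G) / (s_R/(n + δ)_R) ]^1.6949.
s_G/(n + δ)_G = 0.26/0.096 = 2.7083; s_R/(n + δ)_R = 0.32/0.096 = 3.3333.
Ratio = (2.7083/3.3333)^1.6949 = 0.8125^1.6949 ≈ 0.7033

ratio ≈ 0.70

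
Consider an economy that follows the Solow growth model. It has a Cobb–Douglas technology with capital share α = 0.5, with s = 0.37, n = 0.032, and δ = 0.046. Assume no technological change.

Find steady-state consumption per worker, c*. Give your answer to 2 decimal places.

At the steady state, Δk = 0, so s·k^α = (n + δ)·k.
Dividing both sides by k: k^(1−α) = s / (n + δ).
k^0.5 = 0.37 / (0.032 + 0.046) = 0.37 / 0.078 = 4.7436
k* = 4.7436^(1/0.5) ≈ 22.5017
y* = (k*)^α = 22.5017^0.5 ≈ 4.7436
c* = (1 − s)·y* = (1 − 0.37) × 4.7436 ≈ 2.9885

c* = 2.99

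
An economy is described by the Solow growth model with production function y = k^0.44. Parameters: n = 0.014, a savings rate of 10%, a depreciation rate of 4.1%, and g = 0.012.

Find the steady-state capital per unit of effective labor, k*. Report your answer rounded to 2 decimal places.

Steady state requires s·f(k) = (n + g + δ)·k, i.e. s·k^α = (n + g + δ)·k.
Dividing both sides by k: k^(1−α) = s / (n + g + δ).
k^0.56 = 0.10 / (0.014 + 0.012 + 0.041) = 0.10 / 0.067 = 1.4925
k* = 1.4925^(1/0.56) ≈ 2.0444

k* ≈ 2.04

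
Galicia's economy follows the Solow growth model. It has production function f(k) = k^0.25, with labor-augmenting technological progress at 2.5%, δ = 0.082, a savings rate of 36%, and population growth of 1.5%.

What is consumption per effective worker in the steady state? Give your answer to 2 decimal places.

At the steady state, Δk = 0, so s·k^α = (n + g + δ)·k.
Dividing both sides by k: k^(1−α) = s / (n + g + δ).
k^0.75 = 0.36 / (0.015 + 0.025 + 0.082) = 0.36 / 0.122 = 2.9508
k* = 2.9508^(1/0.75) ≈ 4.2324
y* = (k*)^α = 4.2324^0.25 ≈ 1.4343
c* = (1 − s)·y* = (1 − 0.36) × 1.4343 ≈ 0.9180

c* ≈ 0.92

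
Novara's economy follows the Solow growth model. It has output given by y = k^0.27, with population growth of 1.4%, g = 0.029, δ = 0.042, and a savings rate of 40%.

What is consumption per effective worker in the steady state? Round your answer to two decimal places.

In steady state, investment equals break-even investment: s·k^α = (n + g + δ)·k.
Dividing both sides by k: k^(1−α) = s / (n + g + δ).
k^0.73 = 0.40 / (0.014 + 0.029 + 0.042) = 0.40 / 0.085 = 4.7059
k* = 4.7059^(1/0.73) ≈ 8.3450
y* = (k*)^α = 8.3450^0.27 ≈ 1.7733
c* = (1 − s)·y* = (1 − 0.40) × 1.7733 ≈ 1.0640

c* = 1.06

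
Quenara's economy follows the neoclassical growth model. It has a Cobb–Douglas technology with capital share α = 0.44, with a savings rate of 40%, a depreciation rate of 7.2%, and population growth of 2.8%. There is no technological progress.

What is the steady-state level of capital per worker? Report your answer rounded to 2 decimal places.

Steady state requires s·f(k) = (n + δ)·k, i.e. s·k^α = (n + δ)·k.
Dividing both sides by k: k^(1−α) = s / (n + δ).
k^0.56 = 0.40 / (0.028 + 0.072) = 0.40 / 0.100 = 4.0000
k* = 4.0000^(1/0.56) ≈ 11.8880

k* = 11.89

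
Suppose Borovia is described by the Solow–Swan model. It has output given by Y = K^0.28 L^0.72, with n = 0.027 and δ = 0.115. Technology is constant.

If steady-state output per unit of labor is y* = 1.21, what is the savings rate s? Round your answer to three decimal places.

Steady state requires s·f(k) = (n + δ)·k, i.e. s·k^α = (n + δ)·k.
Since y* = [s/(n + δ)]^(α/(1−α)), we have s/(n + δ) = (y*)^((1−α)/α) = 1.21^2.5714 = 1.6326.
Therefore s = 1.6326 × (n + δ) = 1.6326 × 0.142 = 0.2318.

s ≈ 0.232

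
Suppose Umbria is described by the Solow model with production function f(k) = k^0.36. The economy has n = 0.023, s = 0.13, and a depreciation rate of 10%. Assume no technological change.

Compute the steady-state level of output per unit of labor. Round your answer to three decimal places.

y* ≈ 1.032

At the steady state, Δk = 0, so s·k^α = (n + δ)·k.
Rearranging, k^(1−α) = s / (n + δ).
k^0.64 = 0.13 / (0.023 + 0.100) = 0.13 / 0.123 = 1.0569
k* = 1.0569^(1/0.64) ≈ 1.0903
y* = (k*)^α = 1.0903^0.36 ≈ 1.0316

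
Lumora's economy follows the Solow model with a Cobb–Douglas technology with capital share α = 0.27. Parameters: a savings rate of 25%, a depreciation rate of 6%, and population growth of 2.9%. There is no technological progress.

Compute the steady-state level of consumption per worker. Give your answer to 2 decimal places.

c* ≈ 1.10

Steady state requires s·f(k) = (n + δ)·k, i.e. s·k^α = (n + δ)·k.
Rearranging, k^(1−α) = s / (n + δ).
k^0.73 = 0.25 / (0.029 + 0.060) = 0.25 / 0.089 = 2.8090
k* = 2.8090^(1/0.73) ≈ 4.1158
y* = (k*)^α = 4.1158^0.27 ≈ 1.4652
c* = (1 − s)·y* = (1 − 0.25) × 1.4652 ≈ 1.0989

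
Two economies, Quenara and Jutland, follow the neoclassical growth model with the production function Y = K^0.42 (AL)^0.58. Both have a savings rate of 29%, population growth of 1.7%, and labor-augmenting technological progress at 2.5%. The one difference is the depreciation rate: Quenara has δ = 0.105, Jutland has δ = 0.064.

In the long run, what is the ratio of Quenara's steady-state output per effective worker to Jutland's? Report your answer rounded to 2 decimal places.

ratio ≈ 0.79

Steady-state y* = [s/(n + g + δ)]^(α/(1−α)), so the ratio is [ (s_Q/(n + g + δ)_Q) / (s_J/(n + g + δ)_J) ]^0.7241.
s_Q/(n + g + δ)_Q = 0.29/0.147 = 1.9728; s_J/(n + g + δ)_J = 0.29/0.106 = 2.7358.
Ratio = (1.9728/2.7358)^0.7241 = 0.7211^0.7241 ≈ 0.7892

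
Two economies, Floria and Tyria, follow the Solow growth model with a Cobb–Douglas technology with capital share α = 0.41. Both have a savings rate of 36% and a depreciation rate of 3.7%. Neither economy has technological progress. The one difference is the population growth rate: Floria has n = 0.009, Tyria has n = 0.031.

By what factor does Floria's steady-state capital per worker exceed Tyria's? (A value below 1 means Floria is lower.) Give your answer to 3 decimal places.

Steady-state k* = [s/(n + δ)]^(1/(1−α)), so the ratio is [ (s_F/(n + δ)_F) / (s_T/(n + δ)_T) ]^1.6949.
s_F/(n + δ)_F = 0.36/0.046 = 7.8261; s_T/(n + δ)_T = 0.36/0.068 = 5.2941.
Ratio = (7.8261/5.2941)^1.6949 = 1.4783^1.6949 ≈ 1.9397

ratio ≈ 1.940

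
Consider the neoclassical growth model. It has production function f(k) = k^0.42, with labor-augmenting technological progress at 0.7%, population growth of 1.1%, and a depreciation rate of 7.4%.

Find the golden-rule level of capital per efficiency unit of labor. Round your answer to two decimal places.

The golden rule sets f'(k) = n + g + δ, i.e. α·k^(α−1) = n + g + δ.
So k^(1−α) = α / (n + g + δ) = 0.42 / 0.092 = 4.5652.
k_gold = 4.5652^(1/0.58) ≈ 13.7088

k_gold ≈ 13.71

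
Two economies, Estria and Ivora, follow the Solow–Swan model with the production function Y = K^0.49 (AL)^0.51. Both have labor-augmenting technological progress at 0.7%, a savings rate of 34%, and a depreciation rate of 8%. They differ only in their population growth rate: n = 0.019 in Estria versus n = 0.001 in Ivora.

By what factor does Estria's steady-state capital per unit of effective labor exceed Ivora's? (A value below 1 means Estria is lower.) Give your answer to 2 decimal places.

Steady-state k* = [s/(n + g + δ)]^(1/(1−α)), so the ratio is [ (s_E/(n + g + δ)_E) / (s_I/(n + g + δ)_I) ]^1.9608.
s_E/(n + g + δ)_E = 0.34/0.106 = 3.2075; s_I/(n + g + δ)_I = 0.34/0.088 = 3.8636.
Ratio = (3.2075/3.8636)^1.9608 = 0.8302^1.9608 ≈ 0.6943

k*_E / k*_I ≈ 0.69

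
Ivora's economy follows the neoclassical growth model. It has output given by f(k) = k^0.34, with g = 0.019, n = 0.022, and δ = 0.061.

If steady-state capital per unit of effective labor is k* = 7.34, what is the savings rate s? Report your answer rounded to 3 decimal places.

Steady state requires s·f(k) = (n + g + δ)·k, i.e. s·k^α = (n + g + δ)·k.
So s / (n + g + δ) = (k*)^(1−α) = 7.34^0.66 = 3.7270.
Therefore s = 3.7270 × (n + g + δ) = 3.7270 × 0.102 = 0.3802.

s ≈ 0.380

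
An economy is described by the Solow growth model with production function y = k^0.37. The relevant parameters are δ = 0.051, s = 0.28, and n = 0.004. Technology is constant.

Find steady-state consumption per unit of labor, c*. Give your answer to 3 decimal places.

Steady state requires s·f(k) = (n + δ)·k, i.e. s·k^α = (n + δ)·k.
Dividing both sides by k: k^(1−α) = s / (n + δ).
k^0.63 = 0.28 / (0.004 + 0.051) = 0.28 / 0.055 = 5.0909
k* = 5.0909^(1/0.63) ≈ 13.2402
y* = (k*)^α = 13.2402^0.37 ≈ 2.6008
c* = (1 − s)·y* = (1 − 0.28) × 2.6008 ≈ 1.8726

c* ≈ 1.873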